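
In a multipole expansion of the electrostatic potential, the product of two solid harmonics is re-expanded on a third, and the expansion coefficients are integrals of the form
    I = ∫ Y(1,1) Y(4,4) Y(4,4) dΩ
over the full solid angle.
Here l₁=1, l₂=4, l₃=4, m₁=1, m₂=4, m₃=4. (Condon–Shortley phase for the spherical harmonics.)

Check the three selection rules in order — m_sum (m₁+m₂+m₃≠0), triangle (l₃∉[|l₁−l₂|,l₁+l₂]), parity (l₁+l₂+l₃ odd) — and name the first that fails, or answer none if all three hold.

Σmᵢ = 9  ✗
l₃∈[|l₁−l₂|,l₁+l₂]=[3,5], have l₃=4
Σlᵢ = 9 ⇒ odd

m_sum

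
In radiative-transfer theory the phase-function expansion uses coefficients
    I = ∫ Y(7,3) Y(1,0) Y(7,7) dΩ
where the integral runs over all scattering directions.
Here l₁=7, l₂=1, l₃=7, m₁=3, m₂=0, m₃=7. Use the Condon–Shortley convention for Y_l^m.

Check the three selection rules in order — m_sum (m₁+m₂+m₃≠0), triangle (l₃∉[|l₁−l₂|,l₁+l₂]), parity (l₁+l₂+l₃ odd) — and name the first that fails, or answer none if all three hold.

m_sum

azimuthal sum: 3 + 0 + 7 = 10  ✗
6 ≤ 7 ≤ 8 (triangle on l)
L = 7 + 1 + 7 = 15 (odd)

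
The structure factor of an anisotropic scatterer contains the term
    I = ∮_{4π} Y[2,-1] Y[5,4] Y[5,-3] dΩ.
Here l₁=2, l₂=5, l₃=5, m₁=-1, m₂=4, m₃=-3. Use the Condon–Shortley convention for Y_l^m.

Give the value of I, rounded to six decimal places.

0.196098

m-sum 0 ✓  L=12 even ✓  3≤5≤7 ✓
Π(2lᵢ+1) = 5×11×11 = 605
triangle coeff Δ(2,5,5) = 1/38610
Σ_t [0,2]: t=0:+1/2880 t=1:−1/576 t=2:+1/2880 = -1/960
(3j)²=10/429 [(2 5 5; 0 0 0)], sign=+1
Σ_t [1,2]: t=1:−1/80640 t=2:+1/10080 = 1/11520
(3j)²=49/1430 [(2 5 5; -1 4 -3)], sign=+1
⇒ 4πI² = 245/507
I = (+1)√(245/507/(4π)) = 0.19609844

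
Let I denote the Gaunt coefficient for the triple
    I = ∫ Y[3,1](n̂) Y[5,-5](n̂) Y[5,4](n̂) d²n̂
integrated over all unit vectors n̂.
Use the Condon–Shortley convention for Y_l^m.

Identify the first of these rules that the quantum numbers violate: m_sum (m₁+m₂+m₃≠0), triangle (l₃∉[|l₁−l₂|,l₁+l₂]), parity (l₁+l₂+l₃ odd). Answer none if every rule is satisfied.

parity

m₁+m₂+m₃ = 1 − 5 + 4 = 0  ✓
triangle: |3−5|=2 ≤ l₃=5 ≤ 3+5=8  ✓
parity: l₁+l₂+l₃ = 13 is odd  ✗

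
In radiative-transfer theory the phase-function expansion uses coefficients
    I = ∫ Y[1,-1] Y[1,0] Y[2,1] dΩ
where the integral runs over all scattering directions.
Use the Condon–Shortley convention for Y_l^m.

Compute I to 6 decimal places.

-0.218510

Checks pass: Σm=0; 4 even; l₃=2∈[0,2].
(2·1+1)(2·1+1)(2·2+1) = 45
Δ: 0! 2! 2! / 5! → 1/30
sum: t=0:+1/1 = 1/1
3j²(1 1 2; 0 0 0) = Δ·Π!·Σ² = 2/15  (sign +1)
sum: t=0:+1/2 = 1/2
3j²(1 1 2; -1 0 1) = Δ·Π!·Σ² = 1/10  (sign -1)
combine: 4πI² = 45·2/15·1/10 = 3/5
take √, sign -1: I = -0.21850969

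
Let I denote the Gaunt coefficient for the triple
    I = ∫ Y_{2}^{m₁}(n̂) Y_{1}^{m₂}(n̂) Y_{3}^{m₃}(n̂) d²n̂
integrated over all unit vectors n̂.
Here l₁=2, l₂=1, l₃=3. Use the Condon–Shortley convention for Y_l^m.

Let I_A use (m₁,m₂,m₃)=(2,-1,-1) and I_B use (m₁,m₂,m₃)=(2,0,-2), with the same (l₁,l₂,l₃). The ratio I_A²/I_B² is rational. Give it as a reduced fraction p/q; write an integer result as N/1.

1/5

Shared (l₁,l₂,l₃)=(2,1,3): N and (l;000)² cancel in I_A²/I_B².
A: Δ = 0!·4!·2!/7! = 1/105; Racah Σ t=0..0: t=0:+1/48 = 1/48; ⇒ 3j(2 1 3; 2 -1 -1)² = 1/105, sgn +1
B: Δ = 0!·4!·2!/7! = 1/105; Racah Σ t=0..0: t=0:+1/24 = 1/24; ⇒ 3j(2 1 3; 2 0 -2)² = 1/21, sgn -1
I_A²/I_B² = (1/105)/(1/21) = 1/5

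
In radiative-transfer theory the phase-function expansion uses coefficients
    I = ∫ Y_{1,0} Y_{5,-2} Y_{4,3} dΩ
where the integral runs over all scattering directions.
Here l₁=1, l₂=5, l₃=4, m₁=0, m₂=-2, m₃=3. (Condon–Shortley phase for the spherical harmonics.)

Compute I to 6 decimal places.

Σmᵢ = 1 ≠ 0, so the φ-integral vanishes; I = 0

0.000000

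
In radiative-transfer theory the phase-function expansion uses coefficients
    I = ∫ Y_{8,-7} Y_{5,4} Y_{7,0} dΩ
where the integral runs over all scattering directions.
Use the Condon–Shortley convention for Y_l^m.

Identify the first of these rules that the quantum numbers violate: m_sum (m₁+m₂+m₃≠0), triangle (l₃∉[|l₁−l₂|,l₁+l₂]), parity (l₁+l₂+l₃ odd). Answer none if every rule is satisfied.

azimuthal sum: -7 + 4 + 0 = -3  ✗
3 ≤ 7 ≤ 13 (triangle on l)
L = 8 + 5 + 7 = 20 (even)

m_sum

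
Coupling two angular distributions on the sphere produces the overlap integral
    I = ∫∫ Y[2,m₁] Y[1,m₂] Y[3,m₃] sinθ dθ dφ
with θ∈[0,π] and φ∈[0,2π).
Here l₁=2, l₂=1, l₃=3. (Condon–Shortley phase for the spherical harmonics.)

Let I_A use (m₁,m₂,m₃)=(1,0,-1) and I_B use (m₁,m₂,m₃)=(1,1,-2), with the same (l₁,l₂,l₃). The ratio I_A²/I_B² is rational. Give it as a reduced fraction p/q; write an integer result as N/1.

4/5

l's match ⇒ only the (l;m) 3-j factors differ between A and B.
A: triangle coeff Δ(2,1,3) = 1/105; Σ_t [0,0]: t=0:+1/6 = 1/6; (3j)²=8/105 [(2 1 3; 1 0 -1)], sign=+1
B: triangle coeff Δ(2,1,3) = 1/105; Σ_t [0,0]: t=0:+1/12 = 1/12; (3j)²=2/21 [(2 1 3; 1 1 -2)], sign=-1
I_A²/I_B² = (8/105)/(2/21) = 4/5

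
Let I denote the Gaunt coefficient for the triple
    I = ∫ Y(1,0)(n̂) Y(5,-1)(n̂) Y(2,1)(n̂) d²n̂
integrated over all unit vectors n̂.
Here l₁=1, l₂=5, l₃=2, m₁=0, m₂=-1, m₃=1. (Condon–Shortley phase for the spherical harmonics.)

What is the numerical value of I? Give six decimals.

0.000000

l₃=2 ∉ [4,6] — triangle fails ⇒ I = 0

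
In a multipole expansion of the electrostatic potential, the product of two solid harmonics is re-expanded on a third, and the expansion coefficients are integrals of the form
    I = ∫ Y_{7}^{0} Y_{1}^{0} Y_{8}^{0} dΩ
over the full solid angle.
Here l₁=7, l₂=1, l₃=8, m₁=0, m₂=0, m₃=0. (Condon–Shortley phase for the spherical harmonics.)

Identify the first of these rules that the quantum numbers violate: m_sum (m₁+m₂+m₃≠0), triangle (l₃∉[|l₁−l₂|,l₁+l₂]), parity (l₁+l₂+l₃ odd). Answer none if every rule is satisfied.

none

Σmᵢ = 0  ✓
l₃∈[|l₁−l₂|,l₁+l₂]=[6,8], have l₃=8  ✓
Σlᵢ = 16 ⇒ even  ✓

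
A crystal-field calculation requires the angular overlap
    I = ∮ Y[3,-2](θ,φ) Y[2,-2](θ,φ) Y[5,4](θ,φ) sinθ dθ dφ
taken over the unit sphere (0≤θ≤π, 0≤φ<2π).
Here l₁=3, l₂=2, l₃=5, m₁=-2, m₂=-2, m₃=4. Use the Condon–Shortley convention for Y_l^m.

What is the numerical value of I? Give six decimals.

0.268967

Rules hold: Σm=0, L=10 even, 1≤5≤5.
N = 7·5·11 = 385
Δ = 0!·6!·4!/11! = 1/2310
Racah Σ t=0..0: t=0:+1/144 = 1/144
⇒ 3j(3 2 5; 0 0 0)² = 10/231, sgn -1
Racah Σ t=0..0: t=0:+1/2880 = 1/2880
⇒ 3j(3 2 5; -2 -2 4)² = 3/55, sgn -1
4πI² = N·(3j₀)²·(3jₘ)² = 10/11
I = +1·√(0.909091/4π) = 0.26896683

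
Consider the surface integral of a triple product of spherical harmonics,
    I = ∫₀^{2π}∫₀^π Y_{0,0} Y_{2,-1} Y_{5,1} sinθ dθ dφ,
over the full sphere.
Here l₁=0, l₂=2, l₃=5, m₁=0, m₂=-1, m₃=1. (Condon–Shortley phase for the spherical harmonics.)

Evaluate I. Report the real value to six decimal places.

l₃=5 ∉ [2,2] — triangle fails ⇒ I = 0

0.000000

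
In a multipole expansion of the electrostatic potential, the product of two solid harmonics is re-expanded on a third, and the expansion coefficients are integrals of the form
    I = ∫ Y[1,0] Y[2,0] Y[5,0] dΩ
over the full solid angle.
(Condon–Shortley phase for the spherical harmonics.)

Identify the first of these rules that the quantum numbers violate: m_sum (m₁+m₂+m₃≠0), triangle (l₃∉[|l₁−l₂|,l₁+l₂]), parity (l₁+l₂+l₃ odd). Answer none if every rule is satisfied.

Σmᵢ = 0  ✓
l₃∈[|l₁−l₂|,l₁+l₂]=[1,3], have l₃=5  ✗
Σlᵢ = 8 ⇒ even

triangle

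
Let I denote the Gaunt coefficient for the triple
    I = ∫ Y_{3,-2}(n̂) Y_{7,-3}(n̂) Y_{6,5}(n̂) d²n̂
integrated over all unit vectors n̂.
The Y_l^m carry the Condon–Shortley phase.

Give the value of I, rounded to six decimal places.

0.120821

m-sum 0 ✓  L=16 even ✓  4≤6≤10 ✓
Π(2lᵢ+1) = 7×15×13 = 1365
triangle coeff Δ(3,7,6) = 1/2042040
Σ_t [1,3]: t=1:−1/207360 t=2:+1/57600 t=3:−1/207360 = 1/129600
(3j)²=168/12155 [(3 7 6; 0 0 0)], sign=+1
Σ_t [3,4]: t=3:−1/4354560 t=4:+1/87091200 = -19/87091200
(3j)²=361/37128 [(3 7 6; -2 -3 5)], sign=+1
⇒ 4πI² = 7581/41327
I = (+1)√(7581/41327/(4π)) = 0.12082071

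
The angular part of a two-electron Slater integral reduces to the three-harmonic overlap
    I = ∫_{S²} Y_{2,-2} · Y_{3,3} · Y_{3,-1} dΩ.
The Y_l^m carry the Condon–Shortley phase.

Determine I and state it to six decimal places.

0.132981

Rules hold: Σm=0, L=8 even, 1≤3≤5.
N = 5·7·7 = 245
Δ = 2!·2!·4!/9! = 1/3780
Racah Σ t=0..2: t=0:+1/24 t=1:−1/4 t=2:+1/24 = -1/6
⇒ 3j(2 3 3; 0 0 0)² = 4/105, sgn +1
Racah Σ t=2..2: t=2:+1/96 = 1/96
⇒ 3j(2 3 3; -2 3 -1)² = 1/42, sgn +1
4πI² = N·(3j₀)²·(3jₘ)² = 2/9
I = +1·√(0.222222/4π) = 0.13298076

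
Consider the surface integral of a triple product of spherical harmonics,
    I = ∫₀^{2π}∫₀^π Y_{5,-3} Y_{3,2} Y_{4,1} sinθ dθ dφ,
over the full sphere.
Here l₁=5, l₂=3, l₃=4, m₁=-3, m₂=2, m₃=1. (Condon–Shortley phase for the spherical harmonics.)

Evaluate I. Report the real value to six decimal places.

-0.035836

m-sum 0 ✓  L=12 even ✓  2≤4≤8 ✓
Π(2lᵢ+1) = 11×7×9 = 693
triangle coeff Δ(5,3,4) = 1/180180
Σ_t [1,3]: t=1:−1/576 t=2:+1/144 t=3:−1/576 = 1/288
(3j)²=20/1001 [(5 3 4; 0 0 0)], sign=+1
Σ_t [3,4]: t=3:−1/1440 t=4:+1/1152 = 1/5760
(3j)²=1/858 [(5 3 4; -3 2 1)], sign=-1
⇒ 4πI² = 30/1859
I = (-1)√(30/1859/(4π)) = -0.03583571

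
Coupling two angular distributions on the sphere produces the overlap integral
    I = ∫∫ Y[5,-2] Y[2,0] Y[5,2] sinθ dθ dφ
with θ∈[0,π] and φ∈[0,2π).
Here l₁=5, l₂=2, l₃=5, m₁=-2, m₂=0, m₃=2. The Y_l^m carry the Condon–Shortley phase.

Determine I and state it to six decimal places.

m-sum 0 ✓  L=12 even ✓  3≤5≤7 ✓
Π(2lᵢ+1) = 11×5×11 = 605
triangle coeff Δ(5,2,5) = 1/38610
Σ_t [0,2]: t=0:+1/2880 t=1:−1/576 t=2:+1/2880 = -1/960
(3j)²=10/429 [(5 2 5; 0 0 0)], sign=+1
Σ_t [0,2]: t=0:+1/20160 t=1:−1/1440 t=2:+1/2880 = -1/3360
(3j)²=6/715 [(5 2 5; -2 0 2)], sign=+1
⇒ 4πI² = 20/169
I = (+1)√(20/169/(4π)) = 0.09704356

0.097044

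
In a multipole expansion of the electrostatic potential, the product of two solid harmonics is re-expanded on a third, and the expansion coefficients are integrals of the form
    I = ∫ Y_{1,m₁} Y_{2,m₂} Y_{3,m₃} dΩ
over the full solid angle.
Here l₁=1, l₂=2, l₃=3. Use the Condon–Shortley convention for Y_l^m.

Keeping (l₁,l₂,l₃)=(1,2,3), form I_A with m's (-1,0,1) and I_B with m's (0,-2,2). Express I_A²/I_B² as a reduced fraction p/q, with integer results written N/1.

l's match ⇒ only the (l;m) 3-j factors differ between A and B.
A: triangle coeff Δ(1,2,3) = 1/105; Σ_t [0,0]: t=0:+1/8 = 1/8; (3j)²=2/35 [(1 2 3; -1 0 1)], sign=+1
B: triangle coeff Δ(1,2,3) = 1/105; Σ_t [0,0]: t=0:+1/24 = 1/24; (3j)²=1/21 [(1 2 3; 0 -2 2)], sign=-1
I_A²/I_B² = (2/35)/(1/21) = 6/5

6/5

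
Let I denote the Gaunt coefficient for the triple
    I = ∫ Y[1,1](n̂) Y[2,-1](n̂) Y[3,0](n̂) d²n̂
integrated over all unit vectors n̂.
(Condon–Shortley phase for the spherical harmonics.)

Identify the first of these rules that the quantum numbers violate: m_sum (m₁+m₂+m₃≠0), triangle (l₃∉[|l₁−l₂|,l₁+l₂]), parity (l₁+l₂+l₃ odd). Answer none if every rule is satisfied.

none

azimuthal sum: 1 − 1 + 0 = 0  ✓
1 ≤ 3 ≤ 3 (triangle on l)  ✓
L = 1 + 2 + 3 = 6 (even)  ✓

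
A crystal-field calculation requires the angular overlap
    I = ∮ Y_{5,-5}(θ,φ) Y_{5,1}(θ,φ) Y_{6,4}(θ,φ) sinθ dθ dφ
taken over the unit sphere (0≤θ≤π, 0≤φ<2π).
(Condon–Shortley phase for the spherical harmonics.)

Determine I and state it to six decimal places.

0.178246

Checks pass: Σm=0; 16 even; l₃=6∈[0,10].
(2·5+1)(2·5+1)(2·6+1) = 1573
Δ: 4! 6! 6! / 17! → 1/28588560
sum: t=0:+1/345600 t=1:−1/13824 t=2:+1/5184 t=3:−1/13824 t=4:+1/345600 = 7/129600
3j²(5 5 6; 0 0 0) = Δ·Π!·Σ² = 80/7293  (sign +1)
sum: t=4:+1/829440 = 1/829440
3j²(5 5 6; -5 1 4) = Δ·Π!·Σ² = 225/9724  (sign +1)
combine: 4πI² = 1573·80/7293·225/9724 = 1500/3757
take √, sign +1: I = 0.17824613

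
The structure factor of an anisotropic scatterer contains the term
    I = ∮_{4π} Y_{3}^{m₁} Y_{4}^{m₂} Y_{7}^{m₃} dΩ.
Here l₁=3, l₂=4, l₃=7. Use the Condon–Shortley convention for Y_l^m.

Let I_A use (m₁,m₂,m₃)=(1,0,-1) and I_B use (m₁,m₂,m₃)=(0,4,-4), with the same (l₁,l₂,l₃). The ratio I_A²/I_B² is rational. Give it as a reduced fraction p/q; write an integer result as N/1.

70/11

Same 3,4,7: normalisation and zero-m 3j drop out of the ratio.
A: Δ: 0! 6! 8! / 15! → 1/45045; sum: t=0:+1/27648 = 1/27648; 3j²(3 4 7; 1 0 -1) = Δ·Π!·Σ² = 10/429  (sign +1)
B: Δ: 0! 6! 8! / 15! → 1/45045; sum: t=0:+1/1451520 = 1/1451520; 3j²(3 4 7; 0 4 -4) = Δ·Π!·Σ² = 1/273  (sign -1)
I_A²/I_B² = (10/429)/(1/273) = 70/11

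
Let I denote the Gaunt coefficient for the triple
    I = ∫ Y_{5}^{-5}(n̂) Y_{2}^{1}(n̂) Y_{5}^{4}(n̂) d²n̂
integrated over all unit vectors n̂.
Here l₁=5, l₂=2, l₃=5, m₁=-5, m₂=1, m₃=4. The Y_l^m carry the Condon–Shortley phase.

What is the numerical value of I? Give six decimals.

-0.187924

Rules hold: Σm=0, L=12 even, 3≤5≤7.
N = 11·5·11 = 605
Δ = 2!·8!·2!/13! = 1/38610
Racah Σ t=0..2: t=0:+1/2880 t=1:−1/576 t=2:+1/2880 = -1/960
⇒ 3j(5 2 5; 0 0 0)² = 10/429, sgn +1
Racah Σ t=2..2: t=2:+1/80640 = 1/80640
⇒ 3j(5 2 5; -5 1 4)² = 9/286, sgn -1
4πI² = N·(3j₀)²·(3jₘ)² = 75/169
I = -1·√(0.443787/4π) = -0.18792404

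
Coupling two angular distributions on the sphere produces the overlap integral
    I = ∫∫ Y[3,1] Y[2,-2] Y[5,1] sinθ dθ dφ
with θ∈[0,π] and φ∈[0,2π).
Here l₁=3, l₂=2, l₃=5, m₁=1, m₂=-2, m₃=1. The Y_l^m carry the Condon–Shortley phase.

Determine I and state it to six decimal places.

-0.092802

Rules hold: Σm=0, L=10 even, 1≤5≤5.
N = 7·5·11 = 385
Δ = 0!·6!·4!/11! = 1/2310
Racah Σ t=0..0: t=0:+1/144 = 1/144
⇒ 3j(3 2 5; 0 0 0)² = 10/231, sgn -1
Racah Σ t=0..0: t=0:+1/1152 = 1/1152
⇒ 3j(3 2 5; 1 -2 1)² = 1/154, sgn +1
4πI² = N·(3j₀)²·(3jₘ)² = 25/231
I = -1·√(0.108225/4π) = -0.09280237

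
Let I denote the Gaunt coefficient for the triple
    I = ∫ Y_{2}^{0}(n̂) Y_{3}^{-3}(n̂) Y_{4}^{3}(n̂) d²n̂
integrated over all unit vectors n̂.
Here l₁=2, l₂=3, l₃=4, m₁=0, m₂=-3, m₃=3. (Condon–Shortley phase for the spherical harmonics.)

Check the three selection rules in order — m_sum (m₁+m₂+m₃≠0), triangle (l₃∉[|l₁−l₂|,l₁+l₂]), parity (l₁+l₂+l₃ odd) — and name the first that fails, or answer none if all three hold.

Σmᵢ = 0  ✓
l₃∈[|l₁−l₂|,l₁+l₂]=[1,5], have l₃=4  ✓
Σlᵢ = 9 ⇒ odd  ✗

parity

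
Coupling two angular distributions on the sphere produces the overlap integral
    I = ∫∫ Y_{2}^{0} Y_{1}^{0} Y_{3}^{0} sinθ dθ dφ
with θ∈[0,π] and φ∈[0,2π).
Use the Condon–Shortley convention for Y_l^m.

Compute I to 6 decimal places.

0.247767

m-sum 0 ✓  L=6 even ✓  1≤3≤3 ✓
Π(2lᵢ+1) = 5×3×7 = 105
triangle coeff Δ(2,1,3) = 1/105
Σ_t [0,0]: t=0:+1/4 = 1/4
(3j)²=3/35 [(2 1 3; 0 0 0)], sign=-1
(m-triple is (0,0,0) — same symbol as above.)
⇒ 4πI² = 27/35
I = (+1)√(27/35/(4π)) = 0.24776670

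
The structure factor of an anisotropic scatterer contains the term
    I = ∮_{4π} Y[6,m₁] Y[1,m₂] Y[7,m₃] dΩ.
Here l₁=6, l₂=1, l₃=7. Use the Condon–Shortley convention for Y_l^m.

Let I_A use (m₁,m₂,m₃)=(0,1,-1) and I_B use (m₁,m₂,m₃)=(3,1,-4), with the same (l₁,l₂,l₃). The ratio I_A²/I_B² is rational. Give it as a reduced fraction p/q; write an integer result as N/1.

28/55

Shared (l₁,l₂,l₃)=(6,1,7): N and (l;000)² cancel in I_A²/I_B².
A: Δ = 0!·12!·2!/15! = 1/1365; Racah Σ t=0..0: t=0:+1/1036800 = 1/1036800; ⇒ 3j(6 1 7; 0 1 -1)² = 4/195, sgn +1
B: Δ = 0!·12!·2!/15! = 1/1365; Racah Σ t=0..0: t=0:+1/4354560 = 1/4354560; ⇒ 3j(6 1 7; 3 1 -4)² = 11/273, sgn -1
I_A²/I_B² = (4/195)/(11/273) = 28/55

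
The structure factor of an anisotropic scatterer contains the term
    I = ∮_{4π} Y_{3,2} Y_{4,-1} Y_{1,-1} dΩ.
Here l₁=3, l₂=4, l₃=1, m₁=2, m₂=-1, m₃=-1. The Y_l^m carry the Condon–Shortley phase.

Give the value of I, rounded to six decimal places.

-0.106622

Rules hold: Σm=0, L=8 even, 1≤1≤7.
N = 7·9·3 = 189
Δ = 6!·0!·2!/9! = 1/252
Racah Σ t=3..3: t=3:−1/36 = -1/36
⇒ 3j(3 4 1; 0 0 0)² = 4/63, sgn +1
Racah Σ t=1..1: t=1:−1/240 = -1/240
⇒ 3j(3 4 1; 2 -1 -1)² = 1/84, sgn -1
4πI² = N·(3j₀)²·(3jₘ)² = 1/7
I = -1·√(0.142857/4π) = -0.10662181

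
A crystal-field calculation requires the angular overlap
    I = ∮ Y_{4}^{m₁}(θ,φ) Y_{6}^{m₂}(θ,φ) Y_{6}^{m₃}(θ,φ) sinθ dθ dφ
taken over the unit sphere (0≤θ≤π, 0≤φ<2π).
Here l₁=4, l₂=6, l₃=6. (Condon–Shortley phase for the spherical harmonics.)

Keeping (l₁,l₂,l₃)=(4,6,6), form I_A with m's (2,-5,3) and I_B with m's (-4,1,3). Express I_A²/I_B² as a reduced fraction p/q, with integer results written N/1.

264/343

Shared (l₁,l₂,l₃)=(4,6,6): N and (l;000)² cancel in I_A²/I_B².
A: Δ = 4!·4!·8!/17! = 1/15315300; Racah Σ t=0..1: t=0:+1/483840 t=1:−1/1451520 = 1/725760; ⇒ 3j(4 6 6; 2 -5 3)² = 24/1547, sgn -1
B: Δ = 4!·4!·8!/17! = 1/15315300; Racah Σ t=4..4: t=4:+1/414720 = 1/414720; ⇒ 3j(4 6 6; -4 1 3)² = 49/2431, sgn -1
I_A²/I_B² = (24/1547)/(49/2431) = 264/343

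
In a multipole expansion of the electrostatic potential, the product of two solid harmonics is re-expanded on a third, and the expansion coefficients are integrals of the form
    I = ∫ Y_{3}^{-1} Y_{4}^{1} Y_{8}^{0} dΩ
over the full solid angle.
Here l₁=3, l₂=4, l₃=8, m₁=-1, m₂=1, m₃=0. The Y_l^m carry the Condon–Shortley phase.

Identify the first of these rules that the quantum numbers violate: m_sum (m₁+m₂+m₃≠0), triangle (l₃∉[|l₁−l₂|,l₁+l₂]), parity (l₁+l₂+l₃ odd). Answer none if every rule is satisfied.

triangle

m₁+m₂+m₃ = -1 + 1 + 0 = 0  ✓
triangle: |3−4|=1 ≤ l₃=8 ≤ 3+4=7  ✗
parity: l₁+l₂+l₃ = 15 is odd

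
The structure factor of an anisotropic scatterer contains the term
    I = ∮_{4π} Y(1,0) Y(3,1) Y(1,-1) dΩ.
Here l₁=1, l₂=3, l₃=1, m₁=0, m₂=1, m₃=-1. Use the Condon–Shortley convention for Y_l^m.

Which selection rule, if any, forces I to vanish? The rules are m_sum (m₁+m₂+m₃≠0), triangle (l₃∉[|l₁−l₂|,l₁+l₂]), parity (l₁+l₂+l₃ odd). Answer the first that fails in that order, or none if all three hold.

triangle

m₁+m₂+m₃ = 0 + 1 − 1 = 0  ✓
triangle: |1−3|=2 ≤ l₃=1 ≤ 1+3=4  ✗
parity: l₁+l₂+l₃ = 5 is odd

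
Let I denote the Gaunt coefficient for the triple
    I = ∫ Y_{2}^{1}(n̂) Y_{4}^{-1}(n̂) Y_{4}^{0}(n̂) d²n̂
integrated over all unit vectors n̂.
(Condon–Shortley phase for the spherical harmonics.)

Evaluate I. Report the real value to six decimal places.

m-sum 0 ✓  L=10 even ✓  2≤4≤6 ✓
Π(2lᵢ+1) = 5×9×9 = 405
triangle coeff Δ(2,4,4) = 1/13860
Σ_t [0,2]: t=0:+1/192 t=1:−1/36 t=2:+1/192 = -5/288
(3j)²=20/693 [(2 4 4; 0 0 0)], sign=-1
Σ_t [0,1]: t=0:+1/72 t=1:−1/96 = 1/288
(3j)²=1/462 [(2 4 4; 1 -1 0)], sign=+1
⇒ 4πI² = 150/5929
I = (-1)√(150/5929/(4π)) = -0.04486937

-0.044869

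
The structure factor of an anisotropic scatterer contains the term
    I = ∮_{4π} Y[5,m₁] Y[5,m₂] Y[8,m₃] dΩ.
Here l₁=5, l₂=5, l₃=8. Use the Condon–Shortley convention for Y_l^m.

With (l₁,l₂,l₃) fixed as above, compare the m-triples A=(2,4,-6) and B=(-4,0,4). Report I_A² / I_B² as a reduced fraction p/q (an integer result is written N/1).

Shared (l₁,l₂,l₃)=(5,5,8): N and (l;000)² cancel in I_A²/I_B².
A: Δ = 2!·8!·8!/19! = 1/37413090; Racah Σ t=1..2: t=1:−1/58060800 t=2:+1/50803200 = 1/406425600; ⇒ 3j(5 5 8; 2 4 -6)² = 1/3230, sgn +1
B: Δ = 2!·8!·8!/19! = 1/37413090; Racah Σ t=1..2: t=1:−1/23224320 t=2:+1/7257600 = 11/116121600; ⇒ 3j(5 5 8; -4 0 4)² = 121/8398, sgn +1
I_A²/I_B² = (1/3230)/(121/8398) = 13/605

13/605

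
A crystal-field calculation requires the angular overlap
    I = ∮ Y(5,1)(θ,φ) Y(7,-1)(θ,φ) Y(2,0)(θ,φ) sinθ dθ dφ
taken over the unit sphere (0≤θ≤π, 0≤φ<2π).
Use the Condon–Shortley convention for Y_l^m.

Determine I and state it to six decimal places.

-0.232242

Rules hold: Σm=0, L=14 even, 2≤2≤12.
N = 11·15·5 = 825
Δ = 10!·0!·4!/15! = 1/15015
Racah Σ t=5..5: t=5:−1/57600 = -1/57600
⇒ 3j(5 7 2; 0 0 0)² = 21/715, sgn -1
Racah Σ t=4..4: t=4:+1/69120 = 1/69120
⇒ 3j(5 7 2; 1 -1 0)² = 4/143, sgn +1
4πI² = N·(3j₀)²·(3jₘ)² = 1260/1859
I = -1·√(0.677784/4π) = -0.23224194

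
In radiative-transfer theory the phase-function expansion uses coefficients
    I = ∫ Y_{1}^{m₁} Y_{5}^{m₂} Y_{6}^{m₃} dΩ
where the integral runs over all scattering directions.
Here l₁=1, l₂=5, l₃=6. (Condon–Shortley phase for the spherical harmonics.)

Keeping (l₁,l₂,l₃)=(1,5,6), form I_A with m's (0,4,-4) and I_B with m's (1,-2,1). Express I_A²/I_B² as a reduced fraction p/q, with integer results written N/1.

Shared (l₁,l₂,l₃)=(1,5,6): N and (l;000)² cancel in I_A²/I_B².
A: Δ = 0!·2!·10!/13! = 1/858; Racah Σ t=0..0: t=0:+1/362880 = 1/362880; ⇒ 3j(1 5 6; 0 4 -4)² = 10/429, sgn +1
B: Δ = 0!·2!·10!/13! = 1/858; Racah Σ t=0..0: t=0:+1/60480 = 1/60480; ⇒ 3j(1 5 6; 1 -2 1)² = 5/429, sgn -1
I_A²/I_B² = (10/429)/(5/429) = 2/1

2/1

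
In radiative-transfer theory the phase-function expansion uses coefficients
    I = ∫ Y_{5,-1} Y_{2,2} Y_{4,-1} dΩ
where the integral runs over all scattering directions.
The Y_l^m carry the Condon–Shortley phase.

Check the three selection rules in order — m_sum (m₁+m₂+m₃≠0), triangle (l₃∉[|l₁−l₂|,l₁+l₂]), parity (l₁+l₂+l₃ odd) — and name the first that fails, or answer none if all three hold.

azimuthal sum: -1 + 2 − 1 = 0  ✓
3 ≤ 4 ≤ 7 (triangle on l)  ✓
L = 5 + 2 + 4 = 11 (odd)  ✗

parity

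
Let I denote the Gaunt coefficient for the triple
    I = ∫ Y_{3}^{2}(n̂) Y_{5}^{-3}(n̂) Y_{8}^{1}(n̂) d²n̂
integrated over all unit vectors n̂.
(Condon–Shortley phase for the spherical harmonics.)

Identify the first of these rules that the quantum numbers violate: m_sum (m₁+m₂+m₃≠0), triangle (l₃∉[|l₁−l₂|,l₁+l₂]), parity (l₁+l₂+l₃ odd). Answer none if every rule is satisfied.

none

azimuthal sum: 2 − 3 + 1 = 0  ✓
2 ≤ 8 ≤ 8 (triangle on l)  ✓
L = 3 + 5 + 8 = 16 (even)  ✓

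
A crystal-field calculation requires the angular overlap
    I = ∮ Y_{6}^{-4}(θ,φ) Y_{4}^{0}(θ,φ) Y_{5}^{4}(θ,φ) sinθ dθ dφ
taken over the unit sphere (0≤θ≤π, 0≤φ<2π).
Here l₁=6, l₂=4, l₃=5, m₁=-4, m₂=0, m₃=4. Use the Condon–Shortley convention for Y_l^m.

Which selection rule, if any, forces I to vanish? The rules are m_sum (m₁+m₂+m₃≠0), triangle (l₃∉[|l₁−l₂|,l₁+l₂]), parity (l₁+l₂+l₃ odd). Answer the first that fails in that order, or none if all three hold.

parity

azimuthal sum: -4 + 0 + 4 = 0  ✓
2 ≤ 5 ≤ 10 (triangle on l)  ✓
L = 6 + 4 + 5 = 15 (odd)  ✗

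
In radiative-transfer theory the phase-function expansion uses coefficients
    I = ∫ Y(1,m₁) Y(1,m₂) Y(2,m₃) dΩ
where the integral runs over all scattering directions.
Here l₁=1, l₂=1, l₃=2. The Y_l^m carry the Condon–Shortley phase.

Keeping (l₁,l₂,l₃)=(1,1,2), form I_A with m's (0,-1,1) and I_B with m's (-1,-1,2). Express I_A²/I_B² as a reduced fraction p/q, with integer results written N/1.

Same 1,1,2: normalisation and zero-m 3j drop out of the ratio.
A: Δ: 0! 2! 2! / 5! → 1/30; sum: t=0:+1/2 = 1/2; 3j²(1 1 2; 0 -1 1) = Δ·Π!·Σ² = 1/10  (sign -1)
B: Δ: 0! 2! 2! / 5! → 1/30; sum: t=0:+1/4 = 1/4; 3j²(1 1 2; -1 -1 2) = Δ·Π!·Σ² = 1/5  (sign +1)
I_A²/I_B² = (1/10)/(1/5) = 1/2

1/2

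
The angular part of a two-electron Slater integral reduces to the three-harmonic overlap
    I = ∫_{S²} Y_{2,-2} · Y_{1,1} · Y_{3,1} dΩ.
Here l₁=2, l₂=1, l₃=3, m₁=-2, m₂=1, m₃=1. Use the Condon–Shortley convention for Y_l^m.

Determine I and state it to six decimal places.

Checks pass: Σm=0; 6 even; l₃=3∈[1,3].
(2·2+1)(2·1+1)(2·3+1) = 105
Δ: 0! 4! 2! / 7! → 1/105
sum: t=0:+1/4 = 1/4
3j²(2 1 3; 0 0 0) = Δ·Π!·Σ² = 3/35  (sign -1)
sum: t=0:+1/48 = 1/48
3j²(2 1 3; -2 1 1) = Δ·Π!·Σ² = 1/105  (sign +1)
combine: 4πI² = 105·3/35·1/105 = 3/35
take √, sign -1: I = -0.08258890

-0.082589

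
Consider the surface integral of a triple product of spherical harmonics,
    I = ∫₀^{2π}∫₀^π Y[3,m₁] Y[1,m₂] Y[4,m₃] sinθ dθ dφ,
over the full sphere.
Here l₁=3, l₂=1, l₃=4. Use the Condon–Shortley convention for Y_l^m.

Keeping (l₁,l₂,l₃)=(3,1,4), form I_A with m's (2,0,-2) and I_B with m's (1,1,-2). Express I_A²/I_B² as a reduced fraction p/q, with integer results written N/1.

4/5

Same 3,1,4: normalisation and zero-m 3j drop out of the ratio.
A: Δ: 0! 6! 2! / 9! → 1/252; sum: t=0:+1/120 = 1/120; 3j²(3 1 4; 2 0 -2) = Δ·Π!·Σ² = 1/21  (sign +1)
B: Δ: 0! 6! 2! / 9! → 1/252; sum: t=0:+1/96 = 1/96; 3j²(3 1 4; 1 1 -2) = Δ·Π!·Σ² = 5/84  (sign +1)
I_A²/I_B² = (1/21)/(5/84) = 4/5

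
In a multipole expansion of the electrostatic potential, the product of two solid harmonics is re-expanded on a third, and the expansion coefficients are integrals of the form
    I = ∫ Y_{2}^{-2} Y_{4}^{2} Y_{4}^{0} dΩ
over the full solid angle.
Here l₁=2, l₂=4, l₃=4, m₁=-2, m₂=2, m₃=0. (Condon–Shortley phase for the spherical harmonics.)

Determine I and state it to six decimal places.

Checks pass: Σm=0; 10 even; l₃=4∈[2,6].
(2·2+1)(2·4+1)(2·4+1) = 405
Δ: 2! 2! 6! / 11! → 1/13860
sum: t=0:+1/192 t=1:−1/36 t=2:+1/192 = -5/288
3j²(2 4 4; 0 0 0) = Δ·Π!·Σ² = 20/693  (sign -1)
sum: t=2:+1/192 = 1/192
3j²(2 4 4; -2 2 0) = Δ·Π!·Σ² = 3/77  (sign +1)
combine: 4πI² = 405·20/693·3/77 = 2700/5929
take √, sign -1: I = -0.19036462

-0.190365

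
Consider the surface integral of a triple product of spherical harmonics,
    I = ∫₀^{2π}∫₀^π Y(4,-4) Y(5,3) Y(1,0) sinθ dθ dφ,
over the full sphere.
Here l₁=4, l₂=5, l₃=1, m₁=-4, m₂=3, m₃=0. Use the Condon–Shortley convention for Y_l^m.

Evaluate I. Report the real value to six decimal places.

-4 + 3 + 0 = -1 ≠ 0: azimuthal integral kills it; I = 0

0.000000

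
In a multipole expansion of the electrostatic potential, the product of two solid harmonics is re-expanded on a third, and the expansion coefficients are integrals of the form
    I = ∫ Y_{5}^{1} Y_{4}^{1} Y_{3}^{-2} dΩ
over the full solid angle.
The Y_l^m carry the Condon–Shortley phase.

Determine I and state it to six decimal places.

Rules hold: Σm=0, L=12 even, 1≤3≤9.
N = 11·9·7 = 693
Δ = 6!·4!·2!/13! = 1/180180
Racah Σ t=2..4: t=2:+1/576 t=3:−1/144 t=4:+1/576 = -1/288
⇒ 3j(5 4 3; 0 0 0)² = 20/1001, sgn +1
Racah Σ t=3..4: t=3:−1/432 t=4:+1/1152 = -5/3456
⇒ 3j(5 4 3; 1 1 -2)² = 625/36036, sgn +1
4πI² = N·(3j₀)²·(3jₘ)² = 3125/13013
I = +1·√(0.240144/4π) = 0.13823925

0.138239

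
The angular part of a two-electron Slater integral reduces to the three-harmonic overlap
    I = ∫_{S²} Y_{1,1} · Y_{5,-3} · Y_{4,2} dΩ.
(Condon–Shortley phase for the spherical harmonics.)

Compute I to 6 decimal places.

Rules hold: Σm=0, L=10 even, 4≤4≤6.
N = 3·11·9 = 297
Δ = 2!·0!·8!/11! = 1/495
Racah Σ t=1..1: t=1:−1/576 = -1/576
⇒ 3j(1 5 4; 0 0 0)² = 5/99, sgn -1
Racah Σ t=0..0: t=0:+1/2880 = 1/2880
⇒ 3j(1 5 4; 1 -3 2)² = 28/495, sgn +1
4πI² = N·(3j₀)²·(3jₘ)² = 28/33
I = -1·√(0.848485/4π) = -0.25984664

-0.259847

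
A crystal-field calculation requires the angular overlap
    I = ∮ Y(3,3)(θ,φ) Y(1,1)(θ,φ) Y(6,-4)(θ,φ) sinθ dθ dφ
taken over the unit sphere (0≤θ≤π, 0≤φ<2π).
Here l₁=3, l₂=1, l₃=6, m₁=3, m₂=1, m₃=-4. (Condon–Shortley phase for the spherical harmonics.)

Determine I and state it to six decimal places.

0.000000

triangle: need 2≤l₃≤4, have 6; I=0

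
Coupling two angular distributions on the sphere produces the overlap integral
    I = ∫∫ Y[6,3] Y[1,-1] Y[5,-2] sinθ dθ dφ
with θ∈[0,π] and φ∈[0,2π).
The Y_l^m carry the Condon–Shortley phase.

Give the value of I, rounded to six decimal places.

Checks pass: Σm=0; 12 even; l₃=5∈[5,7].
(2·6+1)(2·1+1)(2·5+1) = 429
Δ: 2! 10! 0! / 13! → 1/858
sum: t=1:−1/14400 = -1/14400
3j²(6 1 5; 0 0 0) = Δ·Π!·Σ² = 6/143  (sign +1)
sum: t=0:+1/60480 = 1/60480
3j²(6 1 5; 3 -1 -2) = Δ·Π!·Σ² = 6/143  (sign -1)
combine: 4πI² = 429·6/143·6/143 = 108/143
take √, sign -1: I = -0.24515397

-0.245154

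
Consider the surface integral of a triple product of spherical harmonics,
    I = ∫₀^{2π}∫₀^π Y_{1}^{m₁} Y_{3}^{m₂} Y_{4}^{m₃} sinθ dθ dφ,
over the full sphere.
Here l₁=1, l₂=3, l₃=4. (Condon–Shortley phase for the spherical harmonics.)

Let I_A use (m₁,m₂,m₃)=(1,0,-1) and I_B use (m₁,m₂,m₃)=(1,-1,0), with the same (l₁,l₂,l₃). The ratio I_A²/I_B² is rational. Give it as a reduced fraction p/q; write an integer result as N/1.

Same 1,3,4: normalisation and zero-m 3j drop out of the ratio.
A: Δ: 0! 2! 6! / 9! → 1/252; sum: t=0:+1/72 = 1/72; 3j²(1 3 4; 1 0 -1) = Δ·Π!·Σ² = 5/126  (sign -1)
B: Δ: 0! 2! 6! / 9! → 1/252; sum: t=0:+1/96 = 1/96; 3j²(1 3 4; 1 -1 0) = Δ·Π!·Σ² = 1/42  (sign +1)
I_A²/I_B² = (5/126)/(1/42) = 5/3

5/3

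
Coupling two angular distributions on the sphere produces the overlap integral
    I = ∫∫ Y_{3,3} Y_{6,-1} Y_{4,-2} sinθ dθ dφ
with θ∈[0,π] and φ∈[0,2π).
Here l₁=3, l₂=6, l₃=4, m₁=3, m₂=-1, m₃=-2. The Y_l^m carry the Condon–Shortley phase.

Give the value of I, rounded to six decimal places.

l₁+l₂+l₃=13 is odd: 3j(l;000)=0 ⇒ I=0

0.000000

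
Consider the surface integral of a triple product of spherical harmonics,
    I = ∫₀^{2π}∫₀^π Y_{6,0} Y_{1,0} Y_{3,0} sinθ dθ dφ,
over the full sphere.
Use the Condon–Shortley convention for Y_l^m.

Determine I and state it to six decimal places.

l₃=3 ∉ [5,7] — triangle fails ⇒ I = 0

0.000000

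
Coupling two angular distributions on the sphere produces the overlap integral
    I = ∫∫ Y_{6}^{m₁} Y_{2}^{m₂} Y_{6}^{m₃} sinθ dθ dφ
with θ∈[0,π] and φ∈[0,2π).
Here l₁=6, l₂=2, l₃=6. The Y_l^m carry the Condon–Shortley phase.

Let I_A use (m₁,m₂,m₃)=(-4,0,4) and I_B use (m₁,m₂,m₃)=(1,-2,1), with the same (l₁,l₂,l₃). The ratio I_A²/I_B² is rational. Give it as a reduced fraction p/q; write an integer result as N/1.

Shared (l₁,l₂,l₃)=(6,2,6): N and (l;000)² cancel in I_A²/I_B².
A: Δ = 2!·10!·2!/15! = 1/90090; Racah Σ t=0..2: t=0:+1/14515200 t=1:−1/362880 t=2:+1/322560 = 1/2419200; ⇒ 3j(6 2 6; -4 0 4)² = 2/5005, sgn +1
B: Δ = 2!·10!·2!/15! = 1/90090; Racah Σ t=0..0: t=0:+1/57600 = 1/57600; ⇒ 3j(6 2 6; 1 -2 1)² = 21/715, sgn -1
I_A²/I_B² = (2/5005)/(21/715) = 2/147

2/147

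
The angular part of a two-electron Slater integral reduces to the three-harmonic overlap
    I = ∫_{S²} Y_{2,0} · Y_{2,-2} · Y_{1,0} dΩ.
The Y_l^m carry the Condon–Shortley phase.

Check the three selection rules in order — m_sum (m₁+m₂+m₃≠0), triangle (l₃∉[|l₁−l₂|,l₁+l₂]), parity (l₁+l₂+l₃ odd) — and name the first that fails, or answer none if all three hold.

m_sum

Σmᵢ = -2  ✗
l₃∈[|l₁−l₂|,l₁+l₂]=[0,4], have l₃=1
Σlᵢ = 5 ⇒ odd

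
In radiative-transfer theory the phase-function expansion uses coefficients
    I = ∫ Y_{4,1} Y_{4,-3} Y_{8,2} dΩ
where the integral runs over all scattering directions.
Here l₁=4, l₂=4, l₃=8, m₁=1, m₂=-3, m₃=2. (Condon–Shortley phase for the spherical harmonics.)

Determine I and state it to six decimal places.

m-sum 0 ✓  L=16 even ✓  0≤8≤8 ✓
Π(2lᵢ+1) = 9×9×17 = 1377
triangle coeff Δ(4,4,8) = 1/218790
Σ_t [0,0]: t=0:+1/331776 = 1/331776
(3j)²=490/21879 [(4 4 8; 0 0 0)], sign=+1
Σ_t [0,0]: t=0:+1/3628800 = 1/3628800
(3j)²=8/2431 [(4 4 8; 1 -3 2)], sign=+1
⇒ 4πI² = 35280/347633
I = (+1)√(35280/347633/(4π)) = 0.08986671

0.089867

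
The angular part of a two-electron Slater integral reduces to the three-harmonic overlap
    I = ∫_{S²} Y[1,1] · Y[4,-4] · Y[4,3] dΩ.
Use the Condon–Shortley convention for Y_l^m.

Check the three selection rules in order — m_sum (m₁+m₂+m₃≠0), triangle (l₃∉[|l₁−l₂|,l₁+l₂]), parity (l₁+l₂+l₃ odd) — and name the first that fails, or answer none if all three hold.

parity

m₁+m₂+m₃ = 1 − 4 + 3 = 0  ✓
triangle: |1−4|=3 ≤ l₃=4 ≤ 1+4=5  ✓
parity: l₁+l₂+l₃ = 9 is odd  ✗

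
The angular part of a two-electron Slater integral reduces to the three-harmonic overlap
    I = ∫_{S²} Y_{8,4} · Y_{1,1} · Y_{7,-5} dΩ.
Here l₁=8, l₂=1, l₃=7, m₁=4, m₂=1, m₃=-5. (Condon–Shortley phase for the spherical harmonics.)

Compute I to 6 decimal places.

0.074948

Checks pass: Σm=0; 16 even; l₃=7∈[7,9].
(2·8+1)(2·1+1)(2·7+1) = 765
Δ: 2! 14! 0! / 17! → 1/2040
sum: t=1:−1/25401600 = -1/25401600
3j²(8 1 7; 0 0 0) = Δ·Π!·Σ² = 8/255  (sign +1)
sum: t=2:+1/1916006400 = 1/1916006400
3j²(8 1 7; 4 1 -5) = Δ·Π!·Σ² = 1/340  (sign +1)
combine: 4πI² = 765·8/255·1/340 = 6/85
take √, sign +1: I = 0.07494820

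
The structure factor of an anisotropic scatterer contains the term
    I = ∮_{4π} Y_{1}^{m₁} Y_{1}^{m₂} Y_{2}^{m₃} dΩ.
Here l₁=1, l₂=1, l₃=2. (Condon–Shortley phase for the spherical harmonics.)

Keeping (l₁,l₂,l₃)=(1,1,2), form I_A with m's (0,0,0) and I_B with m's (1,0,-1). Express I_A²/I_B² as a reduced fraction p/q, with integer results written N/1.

4/3

l's match ⇒ only the (l;m) 3-j factors differ between A and B.
A: triangle coeff Δ(1,1,2) = 1/30; Σ_t [0,0]: t=0:+1/1 = 1/1; (3j)²=2/15 [(1 1 2; 0 0 0)], sign=+1
B: triangle coeff Δ(1,1,2) = 1/30; Σ_t [0,0]: t=0:+1/2 = 1/2; (3j)²=1/10 [(1 1 2; 1 0 -1)], sign=-1
I_A²/I_B² = (2/15)/(1/10) = 4/3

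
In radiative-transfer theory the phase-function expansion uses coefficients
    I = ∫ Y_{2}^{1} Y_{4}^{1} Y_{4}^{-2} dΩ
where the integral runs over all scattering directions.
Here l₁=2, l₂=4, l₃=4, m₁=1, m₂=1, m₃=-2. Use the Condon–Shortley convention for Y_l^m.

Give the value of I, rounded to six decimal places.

0.127700

m-sum 0 ✓  L=10 even ✓  2≤4≤6 ✓
Π(2lᵢ+1) = 5×9×9 = 405
triangle coeff Δ(2,4,4) = 1/13860
Σ_t [0,2]: t=0:+1/192 t=1:−1/36 t=2:+1/192 = -5/288
(3j)²=20/693 [(2 4 4; 0 0 0)], sign=-1
Σ_t [0,1]: t=0:+1/240 t=1:−1/96 = -1/160
(3j)²=27/1540 [(2 4 4; 1 1 -2)], sign=-1
⇒ 4πI² = 1215/5929
I = (+1)√(1215/5929/(4π)) = 0.12770047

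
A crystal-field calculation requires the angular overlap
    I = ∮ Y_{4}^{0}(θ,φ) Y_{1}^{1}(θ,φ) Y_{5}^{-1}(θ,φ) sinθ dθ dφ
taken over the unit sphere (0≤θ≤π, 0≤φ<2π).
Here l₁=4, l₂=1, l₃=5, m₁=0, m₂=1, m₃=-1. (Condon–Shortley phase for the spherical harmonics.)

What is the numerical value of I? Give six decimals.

Rules hold: Σm=0, L=10 even, 3≤5≤5.
N = 9·3·11 = 297
Δ = 0!·8!·2!/11! = 1/495
Racah Σ t=0..0: t=0:+1/576 = 1/576
⇒ 3j(4 1 5; 0 0 0)² = 5/99, sgn -1
Racah Σ t=0..0: t=0:+1/1152 = 1/1152
⇒ 3j(4 1 5; 0 1 -1)² = 1/33, sgn +1
4πI² = N·(3j₀)²·(3jₘ)² = 5/11
I = -1·√(0.454545/4π) = -0.19018827

-0.190188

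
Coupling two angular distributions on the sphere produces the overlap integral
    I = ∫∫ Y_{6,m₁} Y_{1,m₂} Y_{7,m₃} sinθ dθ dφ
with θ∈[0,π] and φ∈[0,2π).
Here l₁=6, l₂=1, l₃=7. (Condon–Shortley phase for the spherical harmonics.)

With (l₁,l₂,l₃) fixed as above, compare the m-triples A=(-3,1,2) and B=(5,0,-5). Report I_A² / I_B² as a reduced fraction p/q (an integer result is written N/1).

Shared (l₁,l₂,l₃)=(6,1,7): N and (l;000)² cancel in I_A²/I_B².
A: Δ = 0!·12!·2!/15! = 1/1365; Racah Σ t=0..0: t=0:+1/4354560 = 1/4354560; ⇒ 3j(6 1 7; -3 1 2)² = 2/273, sgn -1
B: Δ = 0!·12!·2!/15! = 1/1365; Racah Σ t=0..0: t=0:+1/39916800 = 1/39916800; ⇒ 3j(6 1 7; 5 0 -5)² = 8/455, sgn +1
I_A²/I_B² = (2/273)/(8/455) = 5/12

5/12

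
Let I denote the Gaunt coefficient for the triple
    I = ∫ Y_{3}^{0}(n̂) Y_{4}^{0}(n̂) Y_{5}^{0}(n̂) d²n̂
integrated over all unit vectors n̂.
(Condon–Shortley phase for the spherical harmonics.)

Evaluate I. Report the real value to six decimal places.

0.148374

Rules hold: Σm=0, L=12 even, 1≤5≤7.
N = 7·9·11 = 693
Δ = 2!·4!·6!/13! = 1/180180
Racah Σ t=0..2: t=0:+1/576 t=1:−1/144 t=2:+1/576 = -1/288
⇒ 3j(3 4 5; 0 0 0)² = 20/1001, sgn +1
(m-triple is (0,0,0) — same symbol as above.)
4πI² = N·(3j₀)²·(3jₘ)² = 3600/13013
I = +1·√(0.276646/4π) = 0.14837393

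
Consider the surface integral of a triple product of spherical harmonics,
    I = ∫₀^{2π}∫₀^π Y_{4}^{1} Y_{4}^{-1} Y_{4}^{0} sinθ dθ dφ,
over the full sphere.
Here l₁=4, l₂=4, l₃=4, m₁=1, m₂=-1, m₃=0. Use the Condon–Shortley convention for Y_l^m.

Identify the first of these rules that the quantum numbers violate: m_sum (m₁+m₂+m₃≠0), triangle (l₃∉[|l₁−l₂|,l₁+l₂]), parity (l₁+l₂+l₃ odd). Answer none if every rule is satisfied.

Σmᵢ = 0  ✓
l₃∈[|l₁−l₂|,l₁+l₂]=[0,8], have l₃=4  ✓
Σlᵢ = 12 ⇒ even  ✓

none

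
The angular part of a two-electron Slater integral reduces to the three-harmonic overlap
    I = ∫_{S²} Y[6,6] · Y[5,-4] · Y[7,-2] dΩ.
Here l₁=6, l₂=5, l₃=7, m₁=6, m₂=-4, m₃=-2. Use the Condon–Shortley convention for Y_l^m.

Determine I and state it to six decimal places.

0.070641

Rules hold: Σm=0, L=18 even, 1≤7≤11.
N = 13·11·15 = 2145
Δ = 4!·8!·6!/19! = 1/174594420
Racah Σ t=0..4: t=0:+1/4147200 t=1:−1/207360 t=2:+1/82944 t=3:−1/207360 t=4:+1/4147200 = 1/345600
⇒ 3j(6 5 7; 0 0 0)² = 420/46189, sgn -1
Racah Σ t=0..0: t=0:+1/116121600 = 1/116121600
⇒ 3j(6 5 7; 6 -4 -2)² = 27/8398, sgn -1
4πI² = N·(3j₀)²·(3jₘ)² = 85050/1356277
I = +1·√(0.0627084/4π) = 0.07064119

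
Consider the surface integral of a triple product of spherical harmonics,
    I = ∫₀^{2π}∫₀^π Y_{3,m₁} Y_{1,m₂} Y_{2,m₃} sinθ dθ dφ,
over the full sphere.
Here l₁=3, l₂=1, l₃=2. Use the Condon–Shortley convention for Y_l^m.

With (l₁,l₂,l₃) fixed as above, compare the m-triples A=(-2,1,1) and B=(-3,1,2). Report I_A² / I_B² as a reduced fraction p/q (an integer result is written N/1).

Same 3,1,2: normalisation and zero-m 3j drop out of the ratio.
A: Δ: 2! 4! 0! / 7! → 1/105; sum: t=2:+1/12 = 1/12; 3j²(3 1 2; -2 1 1) = Δ·Π!·Σ² = 2/21  (sign -1)
B: Δ: 2! 4! 0! / 7! → 1/105; sum: t=2:+1/48 = 1/48; 3j²(3 1 2; -3 1 2) = Δ·Π!·Σ² = 1/7  (sign +1)
I_A²/I_B² = (2/21)/(1/7) = 2/3

2/3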